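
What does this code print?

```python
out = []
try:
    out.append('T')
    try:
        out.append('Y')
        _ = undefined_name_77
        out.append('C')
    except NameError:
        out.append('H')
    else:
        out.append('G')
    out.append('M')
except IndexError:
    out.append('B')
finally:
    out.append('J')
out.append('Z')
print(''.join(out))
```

Execution trace: 'T' (try body) → 'Y' (inner try body) → 'H' (inner except NameError) → 'M' (try body, no exception) → 'J' (finally) → 'Z' (after the try/except). Output: TYHMJZ

Answer: TYHMJZ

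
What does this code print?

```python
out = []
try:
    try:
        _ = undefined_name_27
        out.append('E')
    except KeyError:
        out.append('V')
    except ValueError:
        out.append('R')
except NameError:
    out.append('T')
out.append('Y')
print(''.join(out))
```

Execution trace: 'T' (outer except NameError) → 'Y' (after the try/except). Output: TY

Answer: TY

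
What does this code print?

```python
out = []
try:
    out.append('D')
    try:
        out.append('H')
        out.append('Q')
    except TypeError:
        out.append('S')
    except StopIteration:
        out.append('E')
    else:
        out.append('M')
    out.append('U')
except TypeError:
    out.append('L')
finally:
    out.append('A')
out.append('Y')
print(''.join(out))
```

Execution trace: 'D' (try body) → 'H' (inner try body) → 'Q' (inner try body, no exception) → 'M' (inner else) → 'U' (try body, no exception) → 'A' (finally) → 'Y' (after the try/except). Output: DHQMUAY

Answer: DHQMUAY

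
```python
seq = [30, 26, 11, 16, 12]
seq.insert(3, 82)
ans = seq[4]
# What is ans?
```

Trace:
`seq = [30, 26, 11, 16, 12]` → seq = [30, 26, 11, 16, 12]
`seq.insert(3, 82)` → seq = [30, 26, 11, 82, 16, 12]
`ans = seq[4]` → ans = 16
So ans = 16

Answer: 16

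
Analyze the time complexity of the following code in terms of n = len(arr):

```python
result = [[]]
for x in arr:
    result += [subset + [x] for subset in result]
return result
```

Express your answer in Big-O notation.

This is subset (power-set) generation — 2^n subsets, each materialised as a list of up to n elements. Time complexity: O(n · 2^n).

Answer: O(n · 2^n)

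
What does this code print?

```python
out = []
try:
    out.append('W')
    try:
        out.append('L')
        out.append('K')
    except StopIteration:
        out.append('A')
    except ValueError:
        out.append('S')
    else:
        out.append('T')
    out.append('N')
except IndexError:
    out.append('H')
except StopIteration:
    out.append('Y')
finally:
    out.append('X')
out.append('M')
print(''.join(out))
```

Execution trace: 'W' (try body) → 'L' (inner try body) → 'K' (inner try body, no exception) → 'T' (inner else) → 'N' (try body, no exception) → 'X' (finally) → 'M' (after the try/except). Output: WLKTNXM

Answer: WLKTNXM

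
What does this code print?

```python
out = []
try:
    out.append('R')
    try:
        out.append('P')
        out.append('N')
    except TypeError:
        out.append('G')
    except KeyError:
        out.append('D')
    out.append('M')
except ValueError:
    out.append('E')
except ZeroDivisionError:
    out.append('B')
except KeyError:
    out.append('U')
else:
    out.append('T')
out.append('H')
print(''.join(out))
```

Execution trace: 'R' (try body) → 'P' (inner try body) → 'N' (inner try body, no exception) → 'M' (try body, no exception) → 'T' (else) → 'H' (after the try/except). Output: RPNMTH

Answer: RPNMTH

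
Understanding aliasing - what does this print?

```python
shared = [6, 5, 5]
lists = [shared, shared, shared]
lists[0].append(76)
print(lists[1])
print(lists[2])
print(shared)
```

Key concept: list of same reference.
Step by step:
`shared = [6, 5, 5]` → shared = [6, 5, 5]
`lists = [shared, shared, shared]` → lists = [[6, 5, 5], [6, 5, 5], [6, 5, 5]]
`lists[0].append(76)` → shared = [6, 5, 5, 76]; lists = [[6, 5, 5, 76], [6, 5, 5, 76], [6, 5, 5, 76]]
`print(lists[1])` → prints [6, 5, 5, 76]
`print(lists[2])` → prints [6, 5, 5, 76]
`print(shared)` → prints [6, 5, 5, 76]

Answer:
[6, 5, 5, 76]
[6, 5, 5, 76]
[6, 5, 5, 76]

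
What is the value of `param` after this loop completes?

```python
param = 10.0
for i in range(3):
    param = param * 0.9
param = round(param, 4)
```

Exponential decay: 10.0 * 0.9^3
`param` takes the values: 10.0 → 9.0 → 8.1 → 7.29

Answer: 7.29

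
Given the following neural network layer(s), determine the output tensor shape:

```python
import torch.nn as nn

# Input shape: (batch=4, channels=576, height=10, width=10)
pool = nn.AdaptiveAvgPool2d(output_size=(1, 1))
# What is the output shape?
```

Input: (4, 576, 10, 10) -> Output: (4, 576, 1, 1)

Answer: (4, 576, 1, 1)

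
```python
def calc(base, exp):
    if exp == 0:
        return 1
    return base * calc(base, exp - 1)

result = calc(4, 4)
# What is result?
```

calc(4, 4) = 4 * 4 * 4 * 4 = 256

Answer: 256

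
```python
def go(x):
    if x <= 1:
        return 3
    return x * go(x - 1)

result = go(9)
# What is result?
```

go(9) = 9 * 8 * 7 * 6 * 5 * 4 * 3 * 2 * 3 = 1088640

Answer: 1088640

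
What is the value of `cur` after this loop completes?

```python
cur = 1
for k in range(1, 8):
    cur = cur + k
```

Start at 1, add 1 through 7
`cur` takes the values: 1 → 2 → 4 → 7 → 11 → 16 → 22 → 29

Answer: 29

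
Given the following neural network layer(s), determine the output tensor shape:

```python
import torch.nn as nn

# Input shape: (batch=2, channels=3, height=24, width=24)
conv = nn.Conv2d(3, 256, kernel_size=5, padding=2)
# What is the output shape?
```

Input: (2, 3, 24, 24) -> Output: (2, 256, 24, 24)

Answer: (2, 256, 24, 24)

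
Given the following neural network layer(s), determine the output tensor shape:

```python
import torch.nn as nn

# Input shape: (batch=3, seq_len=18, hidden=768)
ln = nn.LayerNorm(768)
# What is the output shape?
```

Input: (3, 18, 768) -> Output: (3, 18, 768)

Answer: (3, 18, 768)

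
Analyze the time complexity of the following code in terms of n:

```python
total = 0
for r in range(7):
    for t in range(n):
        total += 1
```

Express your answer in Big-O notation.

Each loop level contributes: 1 × n. Multiplying the contributions gives O(n).

Answer: O(n)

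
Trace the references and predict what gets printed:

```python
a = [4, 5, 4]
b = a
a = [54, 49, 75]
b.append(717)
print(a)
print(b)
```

Key concept: rebinding vs mutation: a is rebound to a new list, b still points at the original.
Step by step:
`a = [4, 5, 4]` → a = [4, 5, 4]
`b = a` → b = [4, 5, 4] (same object as a)
`a = [54, 49, 75]` → a = [54, 49, 75]
`b.append(717)` → b = [4, 5, 4, 717]
`print(a)` → prints [54, 49, 75]
`print(b)` → prints [4, 5, 4, 717]

Answer:
[54, 49, 75]
[4, 5, 4, 717]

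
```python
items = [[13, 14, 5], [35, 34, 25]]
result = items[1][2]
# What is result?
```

Trace:
`items = [[13, 14, 5], [35, 34, 25]]` → items = [[13, 14, 5], [35, 34, 25]]
`result = items[1][2]` → result = 25
So result = 25

Answer: 25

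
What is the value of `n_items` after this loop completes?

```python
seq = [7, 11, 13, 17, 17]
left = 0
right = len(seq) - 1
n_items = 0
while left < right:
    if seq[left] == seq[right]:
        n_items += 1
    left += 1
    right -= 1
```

Count matching pairs from ends
`n_items` takes the values: 0

Answer: 0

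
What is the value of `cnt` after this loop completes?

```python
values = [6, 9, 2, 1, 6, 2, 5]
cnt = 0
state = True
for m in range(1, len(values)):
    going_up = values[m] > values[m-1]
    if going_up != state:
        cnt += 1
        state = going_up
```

Count direction changes in [6, 9, 2, 1, 6, 2, 5]
`cnt` takes the values: 0 → 1 → 2 → 3 → 4

Answer: 4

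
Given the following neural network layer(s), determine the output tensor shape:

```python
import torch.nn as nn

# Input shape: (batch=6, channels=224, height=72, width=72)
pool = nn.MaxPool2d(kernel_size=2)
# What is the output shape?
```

Input: (6, 224, 72, 72) -> Output: (6, 224, 36, 36)

Answer: (6, 224, 36, 36)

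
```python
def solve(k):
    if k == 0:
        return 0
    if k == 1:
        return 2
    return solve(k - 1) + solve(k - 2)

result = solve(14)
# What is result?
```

Build up from base cases: solve(0)=0, solve(1)=2, solve(2)=2, solve(3)=4, solve(4)=6, solve(5)=10, solve(6)=16, ..., solve(14)=754

Answer: 754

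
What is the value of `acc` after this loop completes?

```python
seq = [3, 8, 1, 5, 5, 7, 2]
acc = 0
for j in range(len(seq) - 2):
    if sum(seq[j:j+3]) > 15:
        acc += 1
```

Count windows with sum > 15
`acc` takes the values: 0 → 1

Answer: 1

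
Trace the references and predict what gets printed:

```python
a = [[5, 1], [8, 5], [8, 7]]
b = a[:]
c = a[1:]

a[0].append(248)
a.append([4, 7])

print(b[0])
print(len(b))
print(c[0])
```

Key concept: slice with nested mutation.
Step by step:
`a = [[5, 1], [8, 5], [8, 7]]` → a = [[5, 1], [8, 5], [8, 7]]
`b = a[:]` → b = [[5, 1], [8, 5], [8, 7]]
`c = a[1:]` → c = [[8, 5], [8, 7]]
`a[0].append(248)` → a = [[5, 1, 248], [8, 5], [8, 7]]; b = [[5, 1, 248], [8, 5], [8, 7]]
`a.append([4, 7])` → a = [[5, 1, 248], [8, 5], [8, 7], [4, 7]]
`print(b[0])` → prints [5, 1, 248]
`print(len(b))` → prints 3
`print(c[0])` → prints [8, 5]

Answer:
[5, 1, 248]
3
[8, 5]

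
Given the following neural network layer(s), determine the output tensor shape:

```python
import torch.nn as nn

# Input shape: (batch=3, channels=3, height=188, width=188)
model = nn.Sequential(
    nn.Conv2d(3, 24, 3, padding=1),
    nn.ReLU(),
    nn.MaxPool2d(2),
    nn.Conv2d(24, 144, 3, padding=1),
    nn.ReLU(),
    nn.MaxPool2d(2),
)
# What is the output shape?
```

Input: (3, 3, 188, 188) -> after first Conv2d: (3, 24, 188, 188) -> after first MaxPool2d: (3, 24, 94, 94) -> after second Conv2d: (3, 144, 94, 94) -> Output: (3, 144, 47, 47)

Answer: (3, 144, 47, 47)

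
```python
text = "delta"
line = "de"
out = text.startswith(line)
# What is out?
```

Trace:
`text = "delta"` → text = 'delta'
`line = "de"` → line = 'de'
`out = text.startswith(line)` → out = True
So out = True

Answer: True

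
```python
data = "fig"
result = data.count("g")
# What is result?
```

Trace:
`data = "fig"` → data = 'fig'
`result = data.count("g")` → result = 1
So result = 1

Answer: 1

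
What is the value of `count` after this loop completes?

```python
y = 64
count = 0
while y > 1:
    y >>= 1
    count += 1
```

Count right shifts until 1
`count` takes the values: 0 → 1 → 2 → 3 → 4 → 5 → 6

Answer: 6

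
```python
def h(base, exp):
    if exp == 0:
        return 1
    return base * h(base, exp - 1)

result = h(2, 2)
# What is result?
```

h(2, 2) = 2 * 2 = 4

Answer: 4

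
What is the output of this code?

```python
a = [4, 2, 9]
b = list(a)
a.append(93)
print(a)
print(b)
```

Key concept: list() constructor creates copy.
Step by step:
`a = [4, 2, 9]` → a = [4, 2, 9]
`b = list(a)` → b = [4, 2, 9]
`a.append(93)` → a = [4, 2, 9, 93]
`print(a)` → prints [4, 2, 9, 93]
`print(b)` → prints [4, 2, 9]

Answer:
[4, 2, 9, 93]
[4, 2, 9]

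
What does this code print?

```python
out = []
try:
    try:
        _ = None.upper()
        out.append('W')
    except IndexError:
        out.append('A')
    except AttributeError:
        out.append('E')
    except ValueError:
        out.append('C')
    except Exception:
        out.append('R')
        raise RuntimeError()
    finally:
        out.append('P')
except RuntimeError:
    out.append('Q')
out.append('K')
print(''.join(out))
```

Execution trace: 'E' (except AttributeError) → 'P' (finally) → 'K' (after the try/except). Output: EPK

Answer: EPK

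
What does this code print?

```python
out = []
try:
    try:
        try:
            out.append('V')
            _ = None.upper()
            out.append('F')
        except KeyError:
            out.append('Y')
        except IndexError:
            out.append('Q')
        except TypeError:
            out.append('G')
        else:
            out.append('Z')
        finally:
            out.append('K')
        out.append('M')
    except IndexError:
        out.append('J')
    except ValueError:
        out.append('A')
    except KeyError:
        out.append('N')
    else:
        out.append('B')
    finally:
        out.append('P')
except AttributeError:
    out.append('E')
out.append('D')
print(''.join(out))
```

Execution trace: 'V' (inner try body) → 'K' (inner finally) → 'P' (finally) → 'E' (outer except AttributeError) → 'D' (after the try/except). Output: VKPED

Answer: VKPED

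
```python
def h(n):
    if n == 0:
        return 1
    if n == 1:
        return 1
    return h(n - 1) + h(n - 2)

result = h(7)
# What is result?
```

Build up from base cases: h(0)=1, h(1)=1, h(2)=2, h(3)=3, h(4)=5, h(5)=8, h(6)=13, ..., h(7)=21

Answer: 21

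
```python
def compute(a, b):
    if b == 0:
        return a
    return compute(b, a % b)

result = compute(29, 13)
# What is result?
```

compute(29, 13) -> compute(13, 3) -> compute(3, 1) -> compute(1, 0) -> 1

Answer: 1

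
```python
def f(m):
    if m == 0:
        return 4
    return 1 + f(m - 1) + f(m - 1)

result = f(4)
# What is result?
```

f(m) = 1 + 2·f(m-1), f(0)=4. Closed form: (4+1)·2^4 - 1 = 79.

Answer: 79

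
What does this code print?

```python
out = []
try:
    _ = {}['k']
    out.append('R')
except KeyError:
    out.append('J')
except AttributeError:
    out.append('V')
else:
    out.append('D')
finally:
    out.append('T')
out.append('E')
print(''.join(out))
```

Execution trace: 'J' (except KeyError) → 'T' (finally) → 'E' (after the try/except). Output: JTE

Answer: JTE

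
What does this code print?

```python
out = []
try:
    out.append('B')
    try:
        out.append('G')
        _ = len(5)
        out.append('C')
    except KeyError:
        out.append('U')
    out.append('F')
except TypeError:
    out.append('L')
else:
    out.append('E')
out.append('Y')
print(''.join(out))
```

Execution trace: 'B' (try body) → 'G' (inner try body) → 'L' (except TypeError) → 'Y' (after the try/except). Output: BGLY

Answer: BGLY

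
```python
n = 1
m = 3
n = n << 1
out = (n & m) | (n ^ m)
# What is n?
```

Trace:
`n = 1` → n = 1
`m = 3` → m = 3
`n = n << 1` → n = 2
`out = (n & m) | (n ^ m)` → out = 3
So n = 2

Answer: 2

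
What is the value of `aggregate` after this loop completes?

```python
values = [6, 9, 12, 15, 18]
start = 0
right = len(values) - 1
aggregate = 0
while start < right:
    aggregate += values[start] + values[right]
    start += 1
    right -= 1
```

Sum of pairs from ends
`aggregate` takes the values: 0 → 24 → 48

Answer: 48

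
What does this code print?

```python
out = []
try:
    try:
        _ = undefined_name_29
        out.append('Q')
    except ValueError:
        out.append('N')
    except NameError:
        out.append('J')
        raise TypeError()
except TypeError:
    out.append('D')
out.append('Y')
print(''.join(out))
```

Execution trace: 'J' (inner except NameError) → 'D' (outer except TypeError) → 'Y' (after the try/except). Output: JDY

Answer: JDY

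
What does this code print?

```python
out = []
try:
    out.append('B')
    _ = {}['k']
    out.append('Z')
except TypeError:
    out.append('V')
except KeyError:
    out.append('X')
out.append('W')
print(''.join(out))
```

Execution trace: 'B' (try body) → 'X' (except KeyError) → 'W' (after the try/except). Output: BXW

Answer: BXW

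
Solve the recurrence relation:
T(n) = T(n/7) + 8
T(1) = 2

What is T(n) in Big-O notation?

Each step divides n by 7 and adds 8. After log_7(n) steps we reach T(1)=2. So T(n) = 8·log_7(n) + 2 = O(log n).

Answer: O(log n)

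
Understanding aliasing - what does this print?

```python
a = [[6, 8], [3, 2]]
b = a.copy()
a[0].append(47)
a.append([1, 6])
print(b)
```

Key concept: shallow copy with nested lists.
Step by step:
`a = [[6, 8], [3, 2]]` → a = [[6, 8], [3, 2]]
`b = a.copy()` → b = [[6, 8], [3, 2]]
`a[0].append(47)` → a = [[6, 8, 47], [3, 2]]; b = [[6, 8, 47], [3, 2]]
`a.append([1, 6])` → a = [[6, 8, 47], [3, 2], [1, 6]]
`print(b)` → prints [[6, 8, 47], [3, 2]]

Answer: [[6, 8, 47], [3, 2]]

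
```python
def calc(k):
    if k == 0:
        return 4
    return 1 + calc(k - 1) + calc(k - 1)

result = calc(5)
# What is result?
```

calc(k) = 1 + 2·calc(k-1), calc(0)=4. Closed form: (4+1)·2^5 - 1 = 159.

Answer: 159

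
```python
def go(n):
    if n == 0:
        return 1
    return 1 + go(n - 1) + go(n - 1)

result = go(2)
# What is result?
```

go(n) = 1 + 2·go(n-1), go(0)=1. Closed form: (1+1)·2^2 - 1 = 7.

Answer: 7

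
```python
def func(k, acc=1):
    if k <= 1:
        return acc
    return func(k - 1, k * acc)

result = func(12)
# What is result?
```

Accumulator trace (n, acc): (12, 1) -> (11, 12) -> (10, 132) -> (9, 1320) -> (8, 11880) -> (7, 95040) -> (6, 665280) -> (5, 3991680) -> (4, 19958400) -> (3, 79833600) -> (2, 239500800) -> (1, 479001600) -> return 479001600

Answer: 479001600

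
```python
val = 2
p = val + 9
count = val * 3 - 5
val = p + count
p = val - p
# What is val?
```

Trace:
`val = 2` → val = 2
`p = val + 9` → p = 11
`count = val * 3 - 5` → count = 1
`val = p + count` → val = 12
`p = val - p` → p = 1
So val = 12

Answer: 12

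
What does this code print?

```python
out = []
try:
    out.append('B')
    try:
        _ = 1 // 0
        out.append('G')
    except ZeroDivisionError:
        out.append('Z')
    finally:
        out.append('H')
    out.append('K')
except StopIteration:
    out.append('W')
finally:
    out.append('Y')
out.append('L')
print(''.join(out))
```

Execution trace: 'B' (try body) → 'Z' (inner except ZeroDivisionError) → 'H' (inner finally) → 'K' (try body, no exception) → 'Y' (finally) → 'L' (after the try/except). Output: BZHKYL

Answer: BZHKYL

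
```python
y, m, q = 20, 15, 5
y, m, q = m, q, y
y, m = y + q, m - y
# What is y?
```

Trace:
`y, m, q = 20, 15, 5` → y = 20; m = 15; q = 5
`y, m, q = m, q, y` → y = 15; m = 5; q = 20
`y, m = y + q, m - y` → y = 35; m = -10
So y = 35

Answer: 35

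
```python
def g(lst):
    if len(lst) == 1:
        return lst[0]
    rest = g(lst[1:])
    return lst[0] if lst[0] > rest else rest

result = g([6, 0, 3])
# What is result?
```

Recursive max over [6, 0, 3] = 6

Answer: 6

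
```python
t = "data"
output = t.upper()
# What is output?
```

Trace:
`t = "data"` → t = 'data'
`output = t.upper()` → output = 'DATA'
So output = 'DATA'

Answer: 'DATA'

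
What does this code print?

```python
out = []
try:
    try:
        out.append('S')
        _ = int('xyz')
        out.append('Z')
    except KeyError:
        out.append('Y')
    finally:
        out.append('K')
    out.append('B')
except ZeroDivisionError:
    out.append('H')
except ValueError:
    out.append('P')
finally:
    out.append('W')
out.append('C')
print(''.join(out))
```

Execution trace: 'S' (inner try body) → 'K' (inner finally) → 'P' (except ValueError) → 'W' (finally) → 'C' (after the try/except). Output: SKPWC

Answer: SKPWC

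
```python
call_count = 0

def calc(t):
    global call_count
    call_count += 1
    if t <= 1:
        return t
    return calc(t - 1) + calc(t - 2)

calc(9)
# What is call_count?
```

Calls(t) = 1 + Calls(t-1) + Calls(t-2); Calls(0)=Calls(1)=1. For t=9 this gives 109.

Answer: 109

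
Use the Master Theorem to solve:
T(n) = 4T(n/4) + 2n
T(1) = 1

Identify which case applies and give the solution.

a=4, b=4, f(n)=2n. log_4(4) = 1. Since c=1 = 1, Case 2 applies: T(n) = Θ(n^log_b(a) · log n) = O(n log n).

Answer: O(n log n) - Case 2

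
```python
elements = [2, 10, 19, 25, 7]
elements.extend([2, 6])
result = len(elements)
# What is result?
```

Trace:
`elements = [2, 10, 19, 25, 7]` → elements = [2, 10, 19, 25, 7]
`elements.extend([2, 6])` → elements = [2, 10, 19, 25, 7, 2, 6]
`result = len(elements)` → result = 7
So result = 7

Answer: 7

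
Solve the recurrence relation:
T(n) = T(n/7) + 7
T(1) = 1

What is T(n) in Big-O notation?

Each step divides n by 7 and adds 7. After log_7(n) steps we reach T(1)=1. So T(n) = 7·log_7(n) + 1 = O(log n).

Answer: O(log n)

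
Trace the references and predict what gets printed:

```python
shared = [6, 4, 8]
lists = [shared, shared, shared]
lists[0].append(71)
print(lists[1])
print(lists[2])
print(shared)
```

Key concept: list of same reference.
Step by step:
`shared = [6, 4, 8]` → shared = [6, 4, 8]
`lists = [shared, shared, shared]` → lists = [[6, 4, 8], [6, 4, 8], [6, 4, 8]]
`lists[0].append(71)` → shared = [6, 4, 8, 71]; lists = [[6, 4, 8, 71], [6, 4, 8, 71], [6, 4, 8, 71]]
`print(lists[1])` → prints [6, 4, 8, 71]
`print(lists[2])` → prints [6, 4, 8, 71]
`print(shared)` → prints [6, 4, 8, 71]

Answer:
[6, 4, 8, 71]
[6, 4, 8, 71]
[6, 4, 8, 71]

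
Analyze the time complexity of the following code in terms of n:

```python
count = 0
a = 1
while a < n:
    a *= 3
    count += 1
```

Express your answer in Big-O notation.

Each loop level contributes: log n. Multiplying the contributions gives O(log n).

Answer: O(log n)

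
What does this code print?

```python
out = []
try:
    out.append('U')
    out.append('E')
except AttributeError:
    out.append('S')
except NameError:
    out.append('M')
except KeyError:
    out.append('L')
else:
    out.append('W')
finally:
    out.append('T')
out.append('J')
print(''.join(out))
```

Execution trace: 'U' (try body) → 'E' (try body, no exception) → 'W' (else) → 'T' (finally) → 'J' (after the try/except). Output: UEWTJ

Answer: UEWTJ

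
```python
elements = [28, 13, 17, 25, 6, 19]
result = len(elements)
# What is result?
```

Trace:
`elements = [28, 13, 17, 25, 6, 19]` → elements = [28, 13, 17, 25, 6, 19]
`result = len(elements)` → result = 6
So result = 6

Answer: 6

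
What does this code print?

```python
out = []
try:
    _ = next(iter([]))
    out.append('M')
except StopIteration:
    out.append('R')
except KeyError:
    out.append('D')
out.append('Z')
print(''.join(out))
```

Execution trace: 'R' (except StopIteration) → 'Z' (after the try/except). Output: RZ

Answer: RZ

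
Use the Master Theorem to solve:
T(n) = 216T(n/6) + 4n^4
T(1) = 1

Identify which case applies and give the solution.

a=216, b=6, f(n)=4n^4. log_6(216) = 3. Since c=4 > 3 and the regularity condition holds (216(n/6)^4 = (216/6^4)n^4 with 216/6^4 < 1), Case 3 applies: T(n) = Θ(f(n)) = O(n^4).

Answer: O(n^4) - Case 3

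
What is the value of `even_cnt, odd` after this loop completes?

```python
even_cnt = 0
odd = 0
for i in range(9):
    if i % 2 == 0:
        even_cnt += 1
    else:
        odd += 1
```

Count evens and odds in range(9)
`even_cnt, odd` takes the values: (0, 0) → (1, 0) → (1, 1) → (2, 1) → (2, 2) → (3, 2) → (3, 3) → (4, 3) → (4, 4) → (5, 4)

Answer: 5, 4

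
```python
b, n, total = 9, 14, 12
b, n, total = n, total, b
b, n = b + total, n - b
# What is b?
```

Trace:
`b, n, total = 9, 14, 12` → b = 9; n = 14; total = 12
`b, n, total = n, total, b` → b = 14; n = 12; total = 9
`b, n = b + total, n - b` → b = 23; n = -2
So b = 23

Answer: 23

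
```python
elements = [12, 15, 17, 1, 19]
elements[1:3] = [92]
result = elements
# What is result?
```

Trace:
`elements = [12, 15, 17, 1, 19]` → elements = [12, 15, 17, 1, 19]
`elements[1:3] = [92]` → elements = [12, 92, 1, 19]
`result = elements` → result = [12, 92, 1, 19]
So result = [12, 92, 1, 19]

Answer: [12, 92, 1, 19]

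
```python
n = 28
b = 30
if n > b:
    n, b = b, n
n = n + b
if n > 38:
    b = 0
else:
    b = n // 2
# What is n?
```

Trace:
`n = 28` → n = 28
`b = 30` → b = 30
`if n > b: ...` → n > b is False → no variable changes
`n = n + b` → n = 58
`if n > 38: ...` → n > 38 is True → b = 0
So n = 58

Answer: 58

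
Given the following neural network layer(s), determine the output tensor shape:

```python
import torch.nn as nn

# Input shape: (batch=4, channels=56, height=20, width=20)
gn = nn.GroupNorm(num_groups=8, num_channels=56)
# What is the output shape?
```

Input: (4, 56, 20, 20) -> Output: (4, 56, 20, 20)

Answer: (4, 56, 20, 20)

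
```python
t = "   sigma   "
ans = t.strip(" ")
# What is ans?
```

Trace:
`t = "   sigma   "` → t = '   sigma   '
`ans = t.strip(" ")` → ans = 'sigma'
So ans = 'sigma'

Answer: 'sigma'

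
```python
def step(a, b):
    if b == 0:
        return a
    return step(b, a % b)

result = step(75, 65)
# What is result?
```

step(75, 65) -> step(65, 10) -> step(10, 5) -> step(5, 0) -> 5

Answer: 5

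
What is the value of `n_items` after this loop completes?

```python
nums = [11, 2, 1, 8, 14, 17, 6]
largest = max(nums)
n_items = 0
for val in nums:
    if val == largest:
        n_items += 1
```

Count of max value 17 in [11, 2, 1, 8, 14, 17, 6]
`n_items` takes the values: 0 → 1

Answer: 1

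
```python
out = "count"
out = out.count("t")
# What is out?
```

Trace:
`out = "count"` → out = 'count'
`out = out.count("t")` → out = 1
So out = 1

Answer: 1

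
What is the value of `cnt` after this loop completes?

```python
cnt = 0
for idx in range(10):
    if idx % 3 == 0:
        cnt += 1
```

Count numbers divisible by 3 in range(10)
`cnt` takes the values: 0 → 1 → 2 → 3 → 4

Answer: 4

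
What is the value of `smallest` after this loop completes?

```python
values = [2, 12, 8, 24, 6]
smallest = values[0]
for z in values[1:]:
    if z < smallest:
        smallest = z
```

Minimum of [2, 12, 8, 24, 6]
`smallest` takes the values: 2

Answer: 2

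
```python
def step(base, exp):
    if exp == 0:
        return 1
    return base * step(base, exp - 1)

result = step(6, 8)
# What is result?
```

step(6, 8) = 6 * 6 * 6 * 6 * 6 * 6 * 6 * 6 = 1679616

Answer: 1679616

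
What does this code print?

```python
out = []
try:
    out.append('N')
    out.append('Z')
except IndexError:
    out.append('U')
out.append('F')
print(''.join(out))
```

Execution trace: 'N' (try body) → 'Z' (try body, no exception) → 'F' (after the try/except). Output: NZF

Answer: NZF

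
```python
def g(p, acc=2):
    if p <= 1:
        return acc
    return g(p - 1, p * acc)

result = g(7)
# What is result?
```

Accumulator trace (n, acc): (7, 2) -> (6, 14) -> (5, 84) -> (4, 420) -> (3, 1680) -> (2, 5040) -> (1, 10080) -> return 10080

Answer: 10080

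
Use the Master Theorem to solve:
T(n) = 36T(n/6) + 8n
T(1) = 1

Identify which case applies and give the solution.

a=36, b=6, f(n)=8n. log_6(36) = 2. Since c=1 < 2, Case 1 applies: T(n) = Θ(n^log_b(a)) = O(n^2).

Answer: O(n^2) - Case 1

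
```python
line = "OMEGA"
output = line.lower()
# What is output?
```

Trace:
`line = "OMEGA"` → line = 'OMEGA'
`output = line.lower()` → output = 'omega'
So output = 'omega'

Answer: 'omega'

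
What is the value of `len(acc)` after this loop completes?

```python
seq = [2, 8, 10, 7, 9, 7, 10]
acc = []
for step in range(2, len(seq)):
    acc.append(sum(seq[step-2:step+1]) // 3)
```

Number of 3-element averages
`acc` takes the values: [] → [6] → [6, 8] → [6, 8, 8] → [6, 8, 8, 7] → [6, 8, 8, 7, 8]
So `len(acc)` = 5

Answer: 5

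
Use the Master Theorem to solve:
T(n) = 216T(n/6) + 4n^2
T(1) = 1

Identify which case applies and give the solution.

a=216, b=6, f(n)=4n^2. log_6(216) = 3. Since c=2 < 3, Case 1 applies: T(n) = Θ(n^log_b(a)) = O(n^3).

Answer: O(n^3) - Case 1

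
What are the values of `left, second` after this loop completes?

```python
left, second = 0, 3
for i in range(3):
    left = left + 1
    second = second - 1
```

left goes 0→3, second goes 3→0
`left, second` takes the values: (0, 3) → (1, 3) → (1, 2) → (2, 2) → (2, 1) → (3, 1) → (3, 0)

Answer: 3, 0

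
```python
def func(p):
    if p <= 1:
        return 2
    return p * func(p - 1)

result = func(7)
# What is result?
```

func(7) = 7 * 6 * 5 * 4 * 3 * 2 * 2 = 10080

Answer: 10080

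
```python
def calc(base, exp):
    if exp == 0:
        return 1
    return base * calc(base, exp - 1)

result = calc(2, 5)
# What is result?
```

calc(2, 5) = 2 * 2 * 2 * 2 * 2 = 32

Answer: 32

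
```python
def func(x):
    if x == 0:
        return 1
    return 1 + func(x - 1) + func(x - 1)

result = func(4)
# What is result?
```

func(x) = 1 + 2·func(x-1), func(0)=1. Closed form: (1+1)·2^4 - 1 = 31.

Answer: 31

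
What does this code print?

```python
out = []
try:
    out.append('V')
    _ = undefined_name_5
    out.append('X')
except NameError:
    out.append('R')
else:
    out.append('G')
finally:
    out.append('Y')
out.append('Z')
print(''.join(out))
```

Execution trace: 'V' (try body) → 'R' (except NameError) → 'Y' (finally) → 'Z' (after the try/except). Output: VRYZ

Answer: VRYZ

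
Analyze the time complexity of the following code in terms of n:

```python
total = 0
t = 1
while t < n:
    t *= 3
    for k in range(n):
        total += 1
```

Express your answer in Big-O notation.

Each loop level contributes: log n × n. Multiplying the contributions gives O(n log n).

Answer: O(n log n)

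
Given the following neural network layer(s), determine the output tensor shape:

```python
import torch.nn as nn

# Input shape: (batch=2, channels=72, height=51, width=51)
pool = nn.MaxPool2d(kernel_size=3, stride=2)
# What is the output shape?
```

Input: (2, 72, 51, 51) -> Output: (2, 72, 25, 25)

Answer: (2, 72, 25, 25)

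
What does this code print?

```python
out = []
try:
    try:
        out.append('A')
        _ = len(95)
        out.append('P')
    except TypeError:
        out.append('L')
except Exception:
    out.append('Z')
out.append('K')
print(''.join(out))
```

Execution trace: 'A' (inner try body) → 'L' (inner except TypeError) → 'K' (after the try/except). Output: ALK

Answer: ALK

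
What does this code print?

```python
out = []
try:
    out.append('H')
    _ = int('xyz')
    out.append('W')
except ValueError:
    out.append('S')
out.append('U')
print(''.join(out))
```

Execution trace: 'H' (try body) → 'S' (except ValueError) → 'U' (after the try/except). Output: HSU

Answer: HSU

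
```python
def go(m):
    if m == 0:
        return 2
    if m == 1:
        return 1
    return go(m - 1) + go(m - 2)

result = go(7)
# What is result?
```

Build up from base cases: go(0)=2, go(1)=1, go(2)=3, go(3)=4, go(4)=7, go(5)=11, go(6)=18, ..., go(7)=29

Answer: 29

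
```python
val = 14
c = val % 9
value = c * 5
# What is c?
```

Trace:
`val = 14` → val = 14
`c = val % 9` → c = 5
`value = c * 5` → value = 25
So c = 5

Answer: 5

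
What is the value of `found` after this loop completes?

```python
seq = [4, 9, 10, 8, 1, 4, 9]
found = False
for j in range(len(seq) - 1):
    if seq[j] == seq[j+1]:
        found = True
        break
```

Check consecutive duplicates in [4, 9, 10, 8, 1, 4, 9]
`found` takes the values: False

Answer: False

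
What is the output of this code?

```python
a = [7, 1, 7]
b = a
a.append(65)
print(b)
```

Key concept: basic list aliasing.
Step by step:
`a = [7, 1, 7]` → a = [7, 1, 7]
`b = a` → b = [7, 1, 7] (same object as a)
`a.append(65)` → a = [7, 1, 7, 65] (same object as b); b = [7, 1, 7, 65] (same object as a)
`print(b)` → prints [7, 1, 7, 65]

Answer: [7, 1, 7, 65]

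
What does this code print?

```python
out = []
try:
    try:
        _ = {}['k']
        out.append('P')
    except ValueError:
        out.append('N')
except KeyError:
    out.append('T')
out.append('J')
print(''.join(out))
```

Execution trace: 'T' (outer except KeyError) → 'J' (after the try/except). Output: TJ

Answer: TJ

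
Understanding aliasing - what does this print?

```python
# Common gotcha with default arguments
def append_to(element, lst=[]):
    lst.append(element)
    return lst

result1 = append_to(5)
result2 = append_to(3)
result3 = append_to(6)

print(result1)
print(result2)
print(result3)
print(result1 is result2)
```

Key concept: mutable default argument gotcha.
Step by step:
`result1 = append_to(5)` → result1 = [5]
`result2 = append_to(3)` → result1 = [5, 3] (same object as result2); result2 = [5, 3] (same object as result1)
`result3 = append_to(6)` → result1 = [5, 3, 6] (same object as result2, result3); result2 = [5, 3, 6] (same object as result1, result3); result3 = [5, 3, 6] (same object as result1, result2)
`print(result1)` → prints [5, 3, 6]
`print(result2)` → prints [5, 3, 6]
`print(result3)` → prints [5, 3, 6]
`print(result1 is result2)` → prints True

Answer:
[5, 3, 6]
[5, 3, 6]
[5, 3, 6]
True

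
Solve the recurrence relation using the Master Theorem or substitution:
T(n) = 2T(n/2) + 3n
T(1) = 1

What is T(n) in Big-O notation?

By Master Theorem: a=2, b=2, f(n)=3n. Since log_2(2) = 1 and f(n) = Θ(n^1), Case 2 applies. T(n) = O(n log n).

Answer: O(n log n)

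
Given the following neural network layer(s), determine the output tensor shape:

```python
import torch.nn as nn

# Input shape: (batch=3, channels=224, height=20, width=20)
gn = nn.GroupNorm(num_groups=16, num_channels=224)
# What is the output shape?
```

Input: (3, 224, 20, 20) -> Output: (3, 224, 20, 20)

Answer: (3, 224, 20, 20)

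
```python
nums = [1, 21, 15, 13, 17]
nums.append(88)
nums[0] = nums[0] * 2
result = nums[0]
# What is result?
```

Trace:
`nums = [1, 21, 15, 13, 17]` → nums = [1, 21, 15, 13, 17]
`nums.append(88)` → nums = [1, 21, 15, 13, 17, 88]
`nums[0] = nums[0] * 2` → nums = [2, 21, 15, 13, 17, 88]
`result = nums[0]` → result = 2
So result = 2

Answer: 2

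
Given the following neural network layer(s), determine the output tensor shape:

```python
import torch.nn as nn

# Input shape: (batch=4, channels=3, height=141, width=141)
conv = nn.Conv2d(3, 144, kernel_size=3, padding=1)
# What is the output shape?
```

Input: (4, 3, 141, 141) -> Output: (4, 144, 141, 141)

Answer: (4, 144, 141, 141)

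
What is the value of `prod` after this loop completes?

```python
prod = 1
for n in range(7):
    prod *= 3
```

3^7 = 2187
`prod` takes the values: 1 → 3 → 9 → 27 → 81 → 243 → 729 → 2187

Answer: 2187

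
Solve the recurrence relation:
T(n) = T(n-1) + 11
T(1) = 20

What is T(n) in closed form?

Unrolling: T(n) = T(1) + 11·(n-1) = 20 + 11(n-1) = 11n + 9.

Answer: T(n) = 11n + 9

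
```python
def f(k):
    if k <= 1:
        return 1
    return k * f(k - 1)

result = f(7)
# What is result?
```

f(7) = 7 * 6 * 5 * 4 * 3 * 2 * 1 = 5040

Answer: 5040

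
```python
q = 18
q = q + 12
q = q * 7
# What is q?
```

Trace:
`q = 18` → q = 18
`q = q + 12` → q = 30
`q = q * 7` → q = 210
So q = 210

Answer: 210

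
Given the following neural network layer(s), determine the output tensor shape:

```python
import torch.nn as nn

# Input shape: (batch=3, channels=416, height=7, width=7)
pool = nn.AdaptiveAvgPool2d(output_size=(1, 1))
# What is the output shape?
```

Input: (3, 416, 7, 7) -> Output: (3, 416, 1, 1)

Answer: (3, 416, 1, 1)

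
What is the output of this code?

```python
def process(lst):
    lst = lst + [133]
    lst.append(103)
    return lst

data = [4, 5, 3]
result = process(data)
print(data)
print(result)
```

Key concept: rebinding parameter vs mutation.
Step by step:
`data = [4, 5, 3]` → data = [4, 5, 3]
`result = process(data)` → result = [4, 5, 3, 133, 103]
`print(data)` → prints [4, 5, 3]
`print(result)` → prints [4, 5, 3, 133, 103]

Answer:
[4, 5, 3]
[4, 5, 3, 133, 103]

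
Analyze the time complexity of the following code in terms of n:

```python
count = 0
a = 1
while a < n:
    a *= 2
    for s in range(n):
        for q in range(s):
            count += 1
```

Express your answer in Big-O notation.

Each loop level contributes: log n × n × n. Multiplying the contributions gives O(n^2 log n).

Answer: O(n^2 log n)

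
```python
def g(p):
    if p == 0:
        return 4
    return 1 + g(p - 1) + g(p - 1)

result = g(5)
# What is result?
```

g(p) = 1 + 2·g(p-1), g(0)=4. Closed form: (4+1)·2^5 - 1 = 159.

Answer: 159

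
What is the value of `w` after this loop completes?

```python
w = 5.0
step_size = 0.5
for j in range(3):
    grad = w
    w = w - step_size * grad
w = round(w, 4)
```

Gradient descent: w = 5.0 * (1 - 0.5)^3
`w` takes the values: 5.0 → 2.5 → 1.25 → 0.625

Answer: 0.625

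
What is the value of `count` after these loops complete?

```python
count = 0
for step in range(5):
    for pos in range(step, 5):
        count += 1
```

Upper triangle: 5 + 4 + ... + 1
`count` takes the values: 0 → 1 → 2 → 3 → 4 → 5 → 6 → 7 → 8 → 9 → 10 → 11 → 12 → 13 → 14 → 15

Answer: 15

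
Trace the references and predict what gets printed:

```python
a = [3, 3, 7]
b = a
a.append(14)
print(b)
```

Key concept: basic list aliasing.
Step by step:
`a = [3, 3, 7]` → a = [3, 3, 7]
`b = a` → b = [3, 3, 7] (same object as a)
`a.append(14)` → a = [3, 3, 7, 14] (same object as b); b = [3, 3, 7, 14] (same object as a)
`print(b)` → prints [3, 3, 7, 14]

Answer: [3, 3, 7, 14]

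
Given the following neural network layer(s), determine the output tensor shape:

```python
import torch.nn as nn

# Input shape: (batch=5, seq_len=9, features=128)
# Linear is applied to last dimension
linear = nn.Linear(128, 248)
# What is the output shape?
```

Input: (5, 9, 128) -> Output: (5, 9, 248)

Answer: (5, 9, 248)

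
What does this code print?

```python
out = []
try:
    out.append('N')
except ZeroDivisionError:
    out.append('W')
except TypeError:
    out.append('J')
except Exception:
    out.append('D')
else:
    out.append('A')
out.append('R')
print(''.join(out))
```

Execution trace: 'N' (try body, no exception) → 'A' (else) → 'R' (after the try/except). Output: NAR

Answer: NAR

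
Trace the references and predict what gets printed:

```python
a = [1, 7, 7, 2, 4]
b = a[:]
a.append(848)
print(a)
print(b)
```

Key concept: slice [:] creates copy.
Step by step:
`a = [1, 7, 7, 2, 4]` → a = [1, 7, 7, 2, 4]
`b = a[:]` → b = [1, 7, 7, 2, 4]
`a.append(848)` → a = [1, 7, 7, 2, 4, 848]
`print(a)` → prints [1, 7, 7, 2, 4, 848]
`print(b)` → prints [1, 7, 7, 2, 4]

Answer:
[1, 7, 7, 2, 4, 848]
[1, 7, 7, 2, 4]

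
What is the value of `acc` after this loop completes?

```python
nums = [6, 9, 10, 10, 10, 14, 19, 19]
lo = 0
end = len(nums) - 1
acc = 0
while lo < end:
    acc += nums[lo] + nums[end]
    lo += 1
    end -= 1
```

Sum of pairs from ends
`acc` takes the values: 0 → 25 → 53 → 77 → 97

Answer: 97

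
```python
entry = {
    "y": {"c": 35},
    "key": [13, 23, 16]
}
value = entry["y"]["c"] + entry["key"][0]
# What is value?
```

Trace:
`entry = { ...` → entry = {'y': {'c': 35}, 'key': [13, 23, 16]}
`value = entry["y"]["c"] + entry["key"][0]` → value = 48
So value = 48

Answer: 48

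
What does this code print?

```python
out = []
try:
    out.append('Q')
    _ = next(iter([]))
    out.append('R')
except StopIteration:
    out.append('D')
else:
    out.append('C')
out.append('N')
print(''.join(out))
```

Execution trace: 'Q' (try body) → 'D' (except StopIteration) → 'N' (after the try/except). Output: QDN

Answer: QDN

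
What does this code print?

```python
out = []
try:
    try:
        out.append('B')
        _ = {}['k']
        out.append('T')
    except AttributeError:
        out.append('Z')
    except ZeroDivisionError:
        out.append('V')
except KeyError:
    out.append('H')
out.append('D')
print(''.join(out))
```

Execution trace: 'B' (try body) → 'H' (outer except KeyError) → 'D' (after the try/except). Output: BHD

Answer: BHD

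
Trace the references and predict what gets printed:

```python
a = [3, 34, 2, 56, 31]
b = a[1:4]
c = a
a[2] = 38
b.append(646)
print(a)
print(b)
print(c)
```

Key concept: slice vs alias.
Step by step:
`a = [3, 34, 2, 56, 31]` → a = [3, 34, 2, 56, 31]
`b = a[1:4]` → b = [34, 2, 56]
`c = a` → c = [3, 34, 2, 56, 31] (same object as a)
`a[2] = 38` → a = [3, 34, 38, 56, 31] (same object as c); c = [3, 34, 38, 56, 31] (same object as a)
`b.append(646)` → b = [34, 2, 56, 646]
`print(a)` → prints [3, 34, 38, 56, 31]
`print(b)` → prints [34, 2, 56, 646]
`print(c)` → prints [3, 34, 38, 56, 31]

Answer:
[3, 34, 38, 56, 31]
[34, 2, 56, 646]
[3, 34, 38, 56, 31]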